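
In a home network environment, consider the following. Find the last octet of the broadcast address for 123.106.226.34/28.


Given: IP = 123.106.226.34, prefix = /28
Host bits = 32 - 28 = 4
Network last octet = 34 AND mask = 32
Host part size = 2^4 - 1 = 15
Broadcast last octet = 32 OR 15 = 47

47


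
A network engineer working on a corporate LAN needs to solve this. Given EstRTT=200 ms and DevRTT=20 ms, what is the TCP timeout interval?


Given: EstRTT = 200 ms, DevRTT = 20 ms
Timeout = EstRTT + 4 * DevRTT
4 * DevRTT = 4 * 20 = 80
Timeout = 200 + 80 = 280 ms

280


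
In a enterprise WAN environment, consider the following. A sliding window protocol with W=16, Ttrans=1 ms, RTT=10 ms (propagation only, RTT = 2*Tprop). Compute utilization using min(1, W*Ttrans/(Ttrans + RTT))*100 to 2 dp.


Given: W = 16, Ttrans = 1 ms, RTT = 10 ms (= 2 * Tprop, Tprop = 5 ms)
Cycle time = Ttrans + RTT = 1 + 10 = 11 ms (first packet sent until its ACK returns)
W * Ttrans = 16 * 1 = 16 ms of sending per cycle
W * Ttrans / (Ttrans + RTT) = 16 / 11 = 1.454545
U = min(1, 1.454545) = 1.000000
U% = 100.00%

100.00


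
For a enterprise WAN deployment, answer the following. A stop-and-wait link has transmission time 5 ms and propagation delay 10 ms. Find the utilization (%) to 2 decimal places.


Given: Ttrans = 5 ms, Tprop = 10 ms
RTT = 2 * Tprop = 2 * 10 = 20 ms
U = Ttrans / (Ttrans + RTT)
U = 5 / (5 + 20)
U = 5 / 25 = 0.2
U% = 20.00%

20.00


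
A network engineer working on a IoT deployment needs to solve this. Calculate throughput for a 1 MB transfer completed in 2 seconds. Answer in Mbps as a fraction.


Given: file = 1 MB, time = 2 s
File in Mb = 1 * 8 = 8 Mb
Throughput = 8 / 2 Mbps
Throughput = 4 Mbps

4


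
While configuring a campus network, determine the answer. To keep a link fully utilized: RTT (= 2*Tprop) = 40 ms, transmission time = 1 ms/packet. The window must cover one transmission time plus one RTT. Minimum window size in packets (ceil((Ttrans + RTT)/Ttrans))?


Given: Ttrans = 1 ms, RTT = 40 ms (= 2 * Tprop, Tprop = 20 ms)
Time until first ACK returns = Ttrans + RTT = 1 + 40 = 41 ms
Need W * Ttrans >= Ttrans + RTT  ->  W >= (Ttrans + RTT) / Ttrans
(Ttrans + RTT) / Ttrans = 41 / 1 = 41
W_min = ceil(41) = 41

41


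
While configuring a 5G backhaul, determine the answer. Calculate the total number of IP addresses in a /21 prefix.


Given: CIDR prefix /21
Host bits = 32 - 21 = 11
Total addresses = 2^11 = 2048

2048


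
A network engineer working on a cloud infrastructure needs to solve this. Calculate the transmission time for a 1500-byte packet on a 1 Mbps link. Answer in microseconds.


Given: packet = 1500 bytes, bandwidth = 1 Mbps
Packet in bits = 1500 * 8 = 12000 bits
Bandwidth = 1 * 10^6 = 1000000 bps
Time = 12000 / 1000000 seconds
Time in us = 12000 * 10^6 / 1000000 = 12000

12000


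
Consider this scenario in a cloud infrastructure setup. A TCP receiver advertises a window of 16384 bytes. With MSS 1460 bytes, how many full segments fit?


Given: RWND = 16384 bytes, MSS = 1460 bytes
Full segments = floor(RWND / MSS)
Full segments = floor(16384 / 1460)
Full segments = floor(11.2219) = 11

11


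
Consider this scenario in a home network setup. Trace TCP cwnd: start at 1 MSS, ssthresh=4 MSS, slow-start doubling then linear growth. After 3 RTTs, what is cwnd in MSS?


RTT 0: cwnd = 1 MSS (initial)
RTT 1: cwnd = 2 MSS (slow start, doubled)
RTT 2: cwnd = 4 MSS (slow start, doubled)
RTT 3: cwnd = 5 MSS (congestion avoidance, +1)

5


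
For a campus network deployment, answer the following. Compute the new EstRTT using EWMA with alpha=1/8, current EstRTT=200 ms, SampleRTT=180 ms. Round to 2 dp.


Given: EstRTT = 200 ms, SampleRTT = 180 ms, alpha = 1/8
New EstRTT = (1 - alpha) * EstRTT + alpha * SampleRTT
(7/8) * 200 = 175
(1/8) * 180 = 22.5
New EstRTT = 175 + 22.5 = 197.5 ms -> 197.50 ms (2 dp)

197.50


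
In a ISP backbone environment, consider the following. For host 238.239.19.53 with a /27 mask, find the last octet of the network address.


Given: IP = 238.239.19.53, prefix = /27
Subnet mask = 255.255.255.224
Last octet of IP: 53
Last octet of mask: 224
Network last octet = 53 AND 224 = 32

32


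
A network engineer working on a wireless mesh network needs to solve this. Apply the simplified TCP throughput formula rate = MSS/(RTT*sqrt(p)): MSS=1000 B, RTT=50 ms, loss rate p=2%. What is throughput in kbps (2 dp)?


Given: MSS = 1000 bytes, RTT = 50 ms, loss = 2%
RTT in seconds = 50 / 1000 = 0.05
Loss rate = 2% = 0.02
sqrt(loss) = sqrt(0.02) = 0.141421356237
Throughput (bytes/s) = 1000 / (0.05 * 0.141421356237) = 141421.3562
Throughput (kbps) = 141421.3562 * 8 / 1000 = 1131.370850 -> 1131.37 kbps (2 dp)

1131.37


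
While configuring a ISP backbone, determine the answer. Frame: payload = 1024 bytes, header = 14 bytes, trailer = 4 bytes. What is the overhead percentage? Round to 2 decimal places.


Given: payload = 1024 B, header = 14 B, trailer = 4 B
Overhead bytes = header + trailer = 14 + 4 = 18
Total frame = payload + overhead = 1024 + 18 = 1042
Overhead % = 18 / 1042 * 100 = 1.7274% -> 1.73% (2 dp)

1.73


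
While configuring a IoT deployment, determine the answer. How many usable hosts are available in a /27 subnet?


Given: subnet mask /27
Host bits = 32 - 27 = 5
Total addresses = 2^5 = 32
Usable hosts = 32 - 2 (network + broadcast) = 30

30


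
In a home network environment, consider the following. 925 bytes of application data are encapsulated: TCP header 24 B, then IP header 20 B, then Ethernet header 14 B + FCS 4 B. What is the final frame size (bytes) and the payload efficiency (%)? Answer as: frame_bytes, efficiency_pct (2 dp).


TCP segment = 925 + 24 = 949 B
IP packet = 949 + 20 = 969 B
Ethernet frame = 969 + 14 + 4 = 987 B
Efficiency = app / frame = 925 / 987 = 0.937183 = 93.7183% -> 93.72% (2 dp)

987, 93.72


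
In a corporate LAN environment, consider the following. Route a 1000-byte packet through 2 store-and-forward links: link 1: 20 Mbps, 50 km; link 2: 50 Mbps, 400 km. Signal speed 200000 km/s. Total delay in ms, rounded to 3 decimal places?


Packet = 1000 bytes = 8000 bits. Store-and-forward: sum (t_trans + t_prop) per link.
Link 1: t_trans = 8000/(20*10^6) s = 0.4000 ms; t_prop = 50/200000 s = 0.2500 ms; subtotal = 0.6500 ms
Link 2: t_trans = 8000/(50*10^6) s = 0.1600 ms; t_prop = 400/200000 s = 2.0000 ms; subtotal = 2.1600 ms
End-to-end = 0.6500 + 2.1600 = 2.8100 ms -> 2.810 ms (3 dp)

2.810


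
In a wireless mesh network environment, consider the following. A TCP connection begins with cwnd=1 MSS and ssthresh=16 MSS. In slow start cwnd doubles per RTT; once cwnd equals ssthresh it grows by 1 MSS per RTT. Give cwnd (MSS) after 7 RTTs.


RTT 0: cwnd = 1 MSS (initial)
RTT 1: cwnd = 2 MSS (slow start, doubled)
RTT 2: cwnd = 4 MSS (slow start, doubled)
RTT 3: cwnd = 8 MSS (slow start, doubled)
RTT 4: cwnd = 16 MSS (slow start, doubled)
RTT 5: cwnd = 17 MSS (congestion avoidance, +1)
RTT 6: cwnd = 18 MSS (congestion avoidance, +1)
RTT 7: cwnd = 19 MSS (congestion avoidance, +1)

19


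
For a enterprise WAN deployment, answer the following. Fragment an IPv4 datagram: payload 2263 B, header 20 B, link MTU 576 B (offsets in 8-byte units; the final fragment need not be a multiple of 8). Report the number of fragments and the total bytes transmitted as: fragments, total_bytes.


Max data per non-final fragment = floor((MTU - header)/8)*8 = floor((576 - 20)/8)*8 = floor(556/8)*8 = 552 B
Final fragment needs no 8-byte alignment: it can carry up to MTU - header = 556 B
Non-final fragments needed = ceil((payload - 556) / 552) = ceil(1707/552) = ceil(3.0924) = 4
Number of fragments = 4 + 1 = 5
Fragment sizes (data): 4 * 552 B + 55 B (last, 55 <= 556 OK)
Total bytes sent = payload + n_frags * header = 2263 + 5*20 = 2263 + 100 = 2363 B

5, 2363


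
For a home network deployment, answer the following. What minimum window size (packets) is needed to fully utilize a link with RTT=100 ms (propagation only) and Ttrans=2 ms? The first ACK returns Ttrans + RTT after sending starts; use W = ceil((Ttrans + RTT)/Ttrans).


Given: Ttrans = 2 ms, RTT = 100 ms (= 2 * Tprop, Tprop = 50 ms)
Time until first ACK returns = Ttrans + RTT = 2 + 100 = 102 ms
Need W * Ttrans >= Ttrans + RTT  ->  W >= (Ttrans + RTT) / Ttrans
(Ttrans + RTT) / Ttrans = 102 / 2 = 51
W_min = ceil(51) = 51

51


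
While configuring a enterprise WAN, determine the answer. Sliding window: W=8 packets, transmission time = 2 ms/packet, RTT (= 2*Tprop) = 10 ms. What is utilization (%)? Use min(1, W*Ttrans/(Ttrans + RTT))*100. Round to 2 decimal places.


Given: W = 8, Ttrans = 2 ms, RTT = 10 ms (= 2 * Tprop, Tprop = 5 ms)
Cycle time = Ttrans + RTT = 2 + 10 = 12 ms (first packet sent until its ACK returns)
W * Ttrans = 8 * 2 = 16 ms of sending per cycle
W * Ttrans / (Ttrans + RTT) = 16 / 12 = 1.333333
U = min(1, 1.333333) = 1.000000
U% = 100.00%

100.00


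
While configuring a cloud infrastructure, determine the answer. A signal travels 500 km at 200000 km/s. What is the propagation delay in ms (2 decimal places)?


Given: distance = 500 km, speed = 200000 km/s
Delay = distance / speed = 500 / 200000 seconds
Delay in ms = 500 * 1000 / 200000
Delay = 2.5000 ms
Rounded to 2 dp = 2.50 ms

2.50


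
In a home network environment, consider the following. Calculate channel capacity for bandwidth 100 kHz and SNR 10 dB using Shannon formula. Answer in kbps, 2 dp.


Given: B = 100 kHz, SNR = 10 dB
SNR linear = 10^(10/10) = 10
1 + SNR = 11
log2(11) = 3.4594316186
C = 100 * 1000 * 3.4594316186 = 345943.1619 bps
C = 345.943162 kbps -> 345.94 kbps (2 dp)

345.94


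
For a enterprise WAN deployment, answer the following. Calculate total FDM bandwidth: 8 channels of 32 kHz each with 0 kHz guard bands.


Given: 8 channels, 32 kHz each, guard = 0 kHz
Channel bandwidth = 8 * 32 = 256 kHz
Guard bands = 7 gaps * 0 kHz = 0 kHz
Total = 256 + 0 = 256 kHz

256


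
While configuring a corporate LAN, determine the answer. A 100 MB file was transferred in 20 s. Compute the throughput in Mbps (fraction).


Given: file = 100 MB, time = 20 s
File in Mb = 100 * 8 = 800 Mb
Throughput = 800 / 20 Mbps
Throughput = 40 Mbps

40


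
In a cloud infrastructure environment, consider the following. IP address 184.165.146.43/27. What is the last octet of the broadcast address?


Given: IP = 184.165.146.43, prefix = /27
Host bits = 32 - 27 = 5
Network last octet = 43 AND mask = 32
Host part size = 2^5 - 1 = 31
Broadcast last octet = 32 OR 31 = 63

63


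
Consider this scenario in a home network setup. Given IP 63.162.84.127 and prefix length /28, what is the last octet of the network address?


Given: IP = 63.162.84.127, prefix = /28
Subnet mask = 255.255.255.240
Last octet of IP: 127
Last octet of mask: 240
Network last octet = 127 AND 240 = 112

112


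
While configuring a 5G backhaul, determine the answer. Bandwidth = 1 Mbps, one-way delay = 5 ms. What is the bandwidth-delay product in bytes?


Given: bandwidth = 1 Mbps, delay = 5 ms
BDP in bits = 1 * 10^6 * 5 / 1000
BDP in bits = 5000
BDP in bytes = 5000 / 8 = 625

625


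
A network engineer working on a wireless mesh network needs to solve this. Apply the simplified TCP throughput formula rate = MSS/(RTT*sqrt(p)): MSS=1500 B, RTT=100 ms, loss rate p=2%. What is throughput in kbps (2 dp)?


Given: MSS = 1500 bytes, RTT = 100 ms, loss = 2%
RTT in seconds = 100 / 1000 = 0.1
Loss rate = 2% = 0.02
sqrt(loss) = sqrt(0.02) = 0.141421356237
Throughput (bytes/s) = 1500 / (0.1 * 0.141421356237) = 106066.0172
Throughput (kbps) = 106066.0172 * 8 / 1000 = 848.528137 -> 848.53 kbps (2 dp)

848.53


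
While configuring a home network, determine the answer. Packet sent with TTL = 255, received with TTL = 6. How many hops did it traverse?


Given: initial TTL = 255, received TTL = 6
Hops = initial TTL - received TTL
Hops = 255 - 6 = 249

249


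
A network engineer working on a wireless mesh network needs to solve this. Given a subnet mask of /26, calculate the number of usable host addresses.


Given: subnet mask /26
Host bits = 32 - 26 = 6
Total addresses = 2^6 = 64
Usable hosts = 64 - 2 (network + broadcast) = 62

62


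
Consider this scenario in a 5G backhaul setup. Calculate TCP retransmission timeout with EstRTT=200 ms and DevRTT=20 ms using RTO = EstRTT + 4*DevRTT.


Given: EstRTT = 200 ms, DevRTT = 20 ms
Timeout = EstRTT + 4 * DevRTT
4 * DevRTT = 4 * 20 = 80
Timeout = 200 + 80 = 280 ms

280


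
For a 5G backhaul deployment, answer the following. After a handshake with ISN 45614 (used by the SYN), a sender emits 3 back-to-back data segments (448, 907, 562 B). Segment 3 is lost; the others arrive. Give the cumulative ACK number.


SYN uses sequence number 45614; first data byte = ISN + 1 = 45615.
Segment 1: SEQ = 45615, len = 448 B, covers [45615, 46062]
Segment 2: SEQ = 46063, len = 907 B, covers [46063, 46969]
Segment 3: SEQ = 46970, len = 562 B, covers [46970, 47531] [LOST]
In-order data received: bytes [45615, 46969] (segments 1..2).
Segment 3 missing -> gap begins at byte 46970.
Cumulative ACK = next expected in-order byte = 45615 + 448 + 907 = 46970

46970


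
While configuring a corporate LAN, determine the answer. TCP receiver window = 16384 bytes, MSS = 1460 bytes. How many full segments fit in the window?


Given: RWND = 16384 bytes, MSS = 1460 bytes
Full segments = floor(RWND / MSS)
Full segments = floor(16384 / 1460)
Full segments = floor(11.2219) = 11

11


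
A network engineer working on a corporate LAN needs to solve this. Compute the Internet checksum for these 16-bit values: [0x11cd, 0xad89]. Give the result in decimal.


Given words: [0x11cd, 0xad89]
Step 1: Sum all words
Raw sum = 4557 + 44425 = 48982
One's complement = ~48982 & 0xFFFF = 16553

16553


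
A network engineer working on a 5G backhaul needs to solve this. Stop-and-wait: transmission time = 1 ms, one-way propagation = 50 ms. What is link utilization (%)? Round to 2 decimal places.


Given: Ttrans = 1 ms, Tprop = 50 ms
RTT = 2 * Tprop = 2 * 50 = 100 ms
U = Ttrans / (Ttrans + RTT)
U = 1 / (1 + 100)
U = 1 / 101 = 0.009901
U% = 0.99%

0.99


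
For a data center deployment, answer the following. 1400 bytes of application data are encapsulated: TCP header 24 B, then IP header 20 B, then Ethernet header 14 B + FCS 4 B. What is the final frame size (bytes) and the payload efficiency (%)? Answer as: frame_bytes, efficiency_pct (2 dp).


TCP segment = 1400 + 24 = 1424 B
IP packet = 1424 + 20 = 1444 B
Ethernet frame = 1444 + 14 + 4 = 1462 B
Efficiency = app / frame = 1400 / 1462 = 0.957592 = 95.7592% -> 95.76% (2 dp)

1462, 95.76


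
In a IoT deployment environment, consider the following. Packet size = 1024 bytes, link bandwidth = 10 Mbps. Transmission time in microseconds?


Given: packet = 1024 bytes, bandwidth = 10 Mbps
Packet in bits = 1024 * 8 = 8192 bits
Bandwidth = 10 * 10^6 = 10000000 bps
Time = 8192 / 10000000 seconds
Time in us = 8192 * 10^6 / 10000000 = 819.2

819.2


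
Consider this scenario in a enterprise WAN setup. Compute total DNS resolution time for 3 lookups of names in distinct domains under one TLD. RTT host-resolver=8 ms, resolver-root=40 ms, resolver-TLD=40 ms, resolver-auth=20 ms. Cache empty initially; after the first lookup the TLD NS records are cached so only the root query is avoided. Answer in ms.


Lookup 1 (cold cache): local + root + TLD + auth = 8 + 40 + 40 + 20 = 108 ms
Lookups 2..3 (TLD NS cached -> skip root; new domain -> still ask TLD and auth): local + TLD + auth = 8 + 40 + 20 = 68 ms each
Remaining 2 lookups: 2 * 68 = 136 ms
Total = 108 + 136 = 244 ms

244


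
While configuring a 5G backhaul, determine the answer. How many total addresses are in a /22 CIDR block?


Given: CIDR prefix /22
Host bits = 32 - 22 = 10
Total addresses = 2^10 = 1024

1024


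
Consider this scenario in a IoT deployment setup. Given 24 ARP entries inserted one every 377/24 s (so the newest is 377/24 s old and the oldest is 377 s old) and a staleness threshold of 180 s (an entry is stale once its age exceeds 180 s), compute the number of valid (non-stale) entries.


Ages are k * 377/24 s for k = 1..24 (spacing = 15.7083 s).
Entry k is valid iff k * 377/24 <= 180 iff k <= 24 * 180 / 377 = 11.4589
n_valid = floor(11.4589) = 11
(n_stale = 24 - 11 = 13)

11


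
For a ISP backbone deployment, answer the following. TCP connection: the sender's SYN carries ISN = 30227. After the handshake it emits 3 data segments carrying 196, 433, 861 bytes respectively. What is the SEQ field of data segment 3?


The SYN occupies sequence number ISN = 30227, so the first data byte is ISN + 1 = 30228.
SEQ of data segment i = (ISN + 1) + sum of payload sizes of segments 1..i-1.
Segment 1: SEQ = 30228, payload = 196 bytes
Segment 2: SEQ = 30424, payload = 433 bytes
Segment 3: SEQ = 30857, payload = 861 bytes
SEQ of segment 3 = 30228 + 196 + 433 = 30857

30857


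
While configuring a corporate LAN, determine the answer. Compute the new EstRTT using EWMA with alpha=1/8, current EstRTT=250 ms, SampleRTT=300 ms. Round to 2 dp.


Given: EstRTT = 250 ms, SampleRTT = 300 ms, alpha = 1/8
New EstRTT = (1 - alpha) * EstRTT + alpha * SampleRTT
(7/8) * 250 = 218.75
(1/8) * 300 = 37.5
New EstRTT = 218.75 + 37.5 = 256.25 ms -> 256.25 ms (2 dp)

256.25


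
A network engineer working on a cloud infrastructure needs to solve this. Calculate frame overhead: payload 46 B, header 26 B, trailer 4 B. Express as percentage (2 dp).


Given: payload = 46 B, header = 26 B, trailer = 4 B
Overhead bytes = header + trailer = 26 + 4 = 30
Total frame = payload + overhead = 46 + 30 = 76
Overhead % = 30 / 76 * 100 = 39.4737% -> 39.47% (2 dp)

39.47


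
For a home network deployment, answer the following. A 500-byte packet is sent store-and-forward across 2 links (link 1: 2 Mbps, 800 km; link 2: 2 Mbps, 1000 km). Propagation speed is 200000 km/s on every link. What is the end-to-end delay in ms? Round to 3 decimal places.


Packet = 500 bytes = 4000 bits. Store-and-forward: sum (t_trans + t_prop) per link.
Link 1: t_trans = 4000/(2*10^6) s = 2.0000 ms; t_prop = 800/200000 s = 4.0000 ms; subtotal = 6.0000 ms
Link 2: t_trans = 4000/(2*10^6) s = 2.0000 ms; t_prop = 1000/200000 s = 5.0000 ms; subtotal = 7.0000 ms
End-to-end = 6.0000 + 7.0000 = 13.0000 ms -> 13.000 ms (3 dp)

13.000


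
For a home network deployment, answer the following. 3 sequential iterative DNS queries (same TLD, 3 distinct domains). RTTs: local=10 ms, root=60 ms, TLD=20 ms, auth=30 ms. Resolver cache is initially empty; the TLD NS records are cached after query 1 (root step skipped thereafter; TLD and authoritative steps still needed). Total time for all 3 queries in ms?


Lookup 1 (cold cache): local + root + TLD + auth = 10 + 60 + 20 + 30 = 120 ms
Lookups 2..3 (TLD NS cached -> skip root; new domain -> still ask TLD and auth): local + TLD + auth = 10 + 20 + 30 = 60 ms each
Remaining 2 lookups: 2 * 60 = 120 ms
Total = 120 + 120 = 240 ms

240


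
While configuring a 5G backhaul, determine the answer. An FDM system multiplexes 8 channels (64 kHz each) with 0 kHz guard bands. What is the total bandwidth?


Given: 8 channels, 64 kHz each, guard = 0 kHz
Channel bandwidth = 8 * 64 = 512 kHz
Guard bands = 7 gaps * 0 kHz = 0 kHz
Total = 512 + 0 = 512 kHz

512


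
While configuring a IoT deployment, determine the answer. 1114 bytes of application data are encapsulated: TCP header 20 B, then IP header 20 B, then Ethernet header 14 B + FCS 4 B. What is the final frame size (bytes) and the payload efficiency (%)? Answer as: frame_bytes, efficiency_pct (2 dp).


TCP segment = 1114 + 20 = 1134 B
IP packet = 1134 + 20 = 1154 B
Ethernet frame = 1154 + 14 + 4 = 1172 B
Efficiency = app / frame = 1114 / 1172 = 0.950512 = 95.0512% -> 95.05% (2 dp)

1172, 95.05


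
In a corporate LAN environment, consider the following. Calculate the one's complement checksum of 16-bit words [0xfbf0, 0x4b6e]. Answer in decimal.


Given words: [0xfbf0, 0x4b6e]
Step 1: Sum all words
Raw sum = 64496 + 19310 = 83806
Step 2: Fold carry: (18270 + 1) = 18271
One's complement = ~18271 & 0xFFFF = 47264

47264


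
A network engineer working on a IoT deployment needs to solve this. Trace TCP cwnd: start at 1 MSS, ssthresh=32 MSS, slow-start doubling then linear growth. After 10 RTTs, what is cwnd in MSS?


RTT 0: cwnd = 1 MSS (initial)
RTT 1: cwnd = 2 MSS (slow start, doubled)
RTT 2: cwnd = 4 MSS (slow start, doubled)
RTT 3: cwnd = 8 MSS (slow start, doubled)
RTT 4: cwnd = 16 MSS (slow start, doubled)
RTT 5: cwnd = 32 MSS (slow start, doubled)
RTT 6: cwnd = 33 MSS (congestion avoidance, +1)
RTT 7: cwnd = 34 MSS (congestion avoidance, +1)
RTT 8: cwnd = 35 MSS (congestion avoidance, +1)
RTT 9: cwnd = 36 MSS (congestion avoidance, +1)
RTT 10: cwnd = 37 MSS (congestion avoidance, +1)

37


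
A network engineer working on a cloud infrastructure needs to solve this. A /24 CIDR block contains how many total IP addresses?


Given: CIDR prefix /24
Host bits = 32 - 24 = 8
Total addresses = 2^8 = 256

256


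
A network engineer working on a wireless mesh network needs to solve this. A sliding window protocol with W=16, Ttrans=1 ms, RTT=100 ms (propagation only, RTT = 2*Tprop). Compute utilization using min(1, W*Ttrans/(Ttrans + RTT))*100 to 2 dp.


Given: W = 16, Ttrans = 1 ms, RTT = 100 ms (= 2 * Tprop, Tprop = 50 ms)
Cycle time = Ttrans + RTT = 1 + 100 = 101 ms (first packet sent until its ACK returns)
W * Ttrans = 16 * 1 = 16 ms of sending per cycle
W * Ttrans / (Ttrans + RTT) = 16 / 101 = 0.158416
U = min(1, 0.158416) = 0.158416
U% = 15.84%

15.84


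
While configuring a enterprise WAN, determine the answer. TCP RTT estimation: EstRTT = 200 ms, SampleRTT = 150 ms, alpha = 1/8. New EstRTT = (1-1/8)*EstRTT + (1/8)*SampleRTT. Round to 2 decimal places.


Given: EstRTT = 200 ms, SampleRTT = 150 ms, alpha = 1/8
New EstRTT = (1 - alpha) * EstRTT + alpha * SampleRTT
(7/8) * 200 = 175
(1/8) * 150 = 18.75
New EstRTT = 175 + 18.75 = 193.75 ms -> 193.75 ms (2 dp)

193.75


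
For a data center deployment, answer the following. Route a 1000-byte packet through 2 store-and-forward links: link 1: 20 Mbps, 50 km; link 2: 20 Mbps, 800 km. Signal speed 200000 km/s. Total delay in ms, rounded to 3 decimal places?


Packet = 1000 bytes = 8000 bits. Store-and-forward: sum (t_trans + t_prop) per link.
Link 1: t_trans = 8000/(20*10^6) s = 0.4000 ms; t_prop = 50/200000 s = 0.2500 ms; subtotal = 0.6500 ms
Link 2: t_trans = 8000/(20*10^6) s = 0.4000 ms; t_prop = 800/200000 s = 4.0000 ms; subtotal = 4.4000 ms
End-to-end = 0.6500 + 4.4000 = 5.0500 ms -> 5.050 ms (3 dp)

5.050


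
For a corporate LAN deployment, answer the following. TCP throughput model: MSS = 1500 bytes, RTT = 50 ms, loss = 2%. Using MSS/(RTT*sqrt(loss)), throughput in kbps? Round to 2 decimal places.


Given: MSS = 1500 bytes, RTT = 50 ms, loss = 2%
RTT in seconds = 50 / 1000 = 0.05
Loss rate = 2% = 0.02
sqrt(loss) = sqrt(0.02) = 0.141421356237
Throughput (bytes/s) = 1500 / (0.05 * 0.141421356237) = 212132.0344
Throughput (kbps) = 212132.0344 * 8 / 1000 = 1697.056275 -> 1697.06 kbps (2 dp)

1697.06


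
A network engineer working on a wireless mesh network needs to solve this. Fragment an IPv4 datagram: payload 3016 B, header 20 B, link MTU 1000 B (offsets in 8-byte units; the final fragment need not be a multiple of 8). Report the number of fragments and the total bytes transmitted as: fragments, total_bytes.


Max data per non-final fragment = floor((MTU - header)/8)*8 = floor((1000 - 20)/8)*8 = floor(980/8)*8 = 976 B
Final fragment needs no 8-byte alignment: it can carry up to MTU - header = 980 B
Non-final fragments needed = ceil((payload - 980) / 976) = ceil(2036/976) = ceil(2.0861) = 3
Number of fragments = 3 + 1 = 4
Fragment sizes (data): 3 * 976 B + 88 B (last, 88 <= 980 OK)
Total bytes sent = payload + n_frags * header = 3016 + 4*20 = 3016 + 80 = 3096 B

4, 3096


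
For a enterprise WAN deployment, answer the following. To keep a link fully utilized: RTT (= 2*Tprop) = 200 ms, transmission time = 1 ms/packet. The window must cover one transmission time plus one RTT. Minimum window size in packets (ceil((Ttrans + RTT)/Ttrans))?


Given: Ttrans = 1 ms, RTT = 200 ms (= 2 * Tprop, Tprop = 100 ms)
Time until first ACK returns = Ttrans + RTT = 1 + 200 = 201 ms
Need W * Ttrans >= Ttrans + RTT  ->  W >= (Ttrans + RTT) / Ttrans
(Ttrans + RTT) / Ttrans = 201 / 1 = 201
W_min = ceil(201) = 201

201


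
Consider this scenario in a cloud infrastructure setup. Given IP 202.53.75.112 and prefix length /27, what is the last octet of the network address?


Given: IP = 202.53.75.112, prefix = /27
Subnet mask = 255.255.255.224
Last octet of IP: 112
Last octet of mask: 224
Network last octet = 112 AND 224 = 96

96


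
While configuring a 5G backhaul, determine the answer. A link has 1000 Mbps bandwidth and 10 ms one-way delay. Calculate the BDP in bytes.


Given: bandwidth = 1000 Mbps, delay = 10 ms
BDP in bits = 1000 * 10^6 * 10 / 1000
BDP in bits = 10000000
BDP in bytes = 10000000 / 8 = 1250000

1250000


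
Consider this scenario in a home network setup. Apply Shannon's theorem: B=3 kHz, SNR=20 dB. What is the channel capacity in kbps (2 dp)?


Given: B = 3 kHz, SNR = 20 dB
SNR linear = 10^(20/10) = 100
1 + SNR = 101
log2(101) = 6.6582114828
C = 3 * 1000 * 6.6582114828 = 19974.6344 bps
C = 19.974634 kbps -> 19.97 kbps (2 dp)

19.97


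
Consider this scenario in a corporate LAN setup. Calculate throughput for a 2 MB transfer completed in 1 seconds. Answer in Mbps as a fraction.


Given: file = 2 MB, time = 1 s
File in Mb = 2 * 8 = 16 Mb
Throughput = 16 / 1 Mbps
Throughput = 16 Mbps

16


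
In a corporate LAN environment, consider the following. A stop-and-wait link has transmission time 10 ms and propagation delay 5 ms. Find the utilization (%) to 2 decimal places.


Given: Ttrans = 10 ms, Tprop = 5 ms
RTT = 2 * Tprop = 2 * 5 = 10 ms
U = Ttrans / (Ttrans + RTT)
U = 10 / (10 + 10)
U = 10 / 20 = 0.5
U% = 50.00%

50.00


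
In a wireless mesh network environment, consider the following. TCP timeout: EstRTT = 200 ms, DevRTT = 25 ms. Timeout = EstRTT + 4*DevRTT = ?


Given: EstRTT = 200 ms, DevRTT = 25 ms
Timeout = EstRTT + 4 * DevRTT
4 * DevRTT = 4 * 25 = 100
Timeout = 200 + 100 = 300 ms

300


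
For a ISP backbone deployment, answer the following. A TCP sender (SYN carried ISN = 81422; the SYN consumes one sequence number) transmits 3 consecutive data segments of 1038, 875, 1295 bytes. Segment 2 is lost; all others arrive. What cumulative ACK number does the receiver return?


SYN uses sequence number 81422; first data byte = ISN + 1 = 81423.
Segment 1: SEQ = 81423, len = 1038 B, covers [81423, 82460]
Segment 2: SEQ = 82461, len = 875 B, covers [82461, 83335] [LOST]
Segment 3: SEQ = 83336, len = 1295 B, covers [83336, 84630]
In-order data received: bytes [81423, 82460] (segments 1..1).
Segment 2 missing -> gap begins at byte 82461; later segments buffered out of order.
Cumulative ACK = next expected in-order byte = 81423 + 1038 = 82461

82461


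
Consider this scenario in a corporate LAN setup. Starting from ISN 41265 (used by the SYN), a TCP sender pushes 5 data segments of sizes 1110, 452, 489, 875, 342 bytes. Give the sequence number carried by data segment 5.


The SYN occupies sequence number ISN = 41265, so the first data byte is ISN + 1 = 41266.
SEQ of data segment i = (ISN + 1) + sum of payload sizes of segments 1..i-1.
Segment 1: SEQ = 41266, payload = 1110 bytes
Segment 2: SEQ = 42376, payload = 452 bytes
Segment 3: SEQ = 42828, payload = 489 bytes
Segment 4: SEQ = 43317, payload = 875 bytes
Segment 5: SEQ = 44192, payload = 342 bytes
SEQ of segment 5 = 41266 + 1110 + 452 + 489 + 875 = 44192

44192


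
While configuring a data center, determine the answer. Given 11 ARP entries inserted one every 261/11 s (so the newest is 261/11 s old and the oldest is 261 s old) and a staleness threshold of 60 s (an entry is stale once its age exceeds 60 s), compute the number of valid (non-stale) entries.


Ages are k * 261/11 s for k = 1..11 (spacing = 23.7273 s).
Entry k is valid iff k * 261/11 <= 60 iff k <= 11 * 60 / 261 = 2.5287
n_valid = floor(2.5287) = 2
(n_stale = 11 - 2 = 9)

2


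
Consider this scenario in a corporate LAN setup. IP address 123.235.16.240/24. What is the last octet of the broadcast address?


Given: IP = 123.235.16.240, prefix = /24
Host bits = 32 - 24 = 8
Network last octet = 240 AND mask = 0
Host part size = 2^8 - 1 = 255
Broadcast last octet = 0 OR 255 = 255

255


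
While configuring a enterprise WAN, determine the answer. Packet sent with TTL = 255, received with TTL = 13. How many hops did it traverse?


Given: initial TTL = 255, received TTL = 13
Hops = initial TTL - received TTL
Hops = 255 - 13 = 242

242


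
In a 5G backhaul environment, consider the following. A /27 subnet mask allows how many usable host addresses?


Given: subnet mask /27
Host bits = 32 - 27 = 5
Total addresses = 2^5 = 32
Usable hosts = 32 - 2 (network + broadcast) = 30

30


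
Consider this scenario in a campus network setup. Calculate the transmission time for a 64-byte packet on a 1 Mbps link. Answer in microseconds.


Given: packet = 64 bytes, bandwidth = 1 Mbps
Packet in bits = 64 * 8 = 512 bits
Bandwidth = 1 * 10^6 = 1000000 bps
Time = 512 / 1000000 seconds
Time in us = 512 * 10^6 / 1000000 = 512

512


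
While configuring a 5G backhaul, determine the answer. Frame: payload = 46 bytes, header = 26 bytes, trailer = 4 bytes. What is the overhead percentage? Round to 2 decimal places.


Given: payload = 46 B, header = 26 B, trailer = 4 B
Overhead bytes = header + trailer = 26 + 4 = 30
Total frame = payload + overhead = 46 + 30 = 76
Overhead % = 30 / 76 * 100 = 39.4737% -> 39.47% (2 dp)

39.47


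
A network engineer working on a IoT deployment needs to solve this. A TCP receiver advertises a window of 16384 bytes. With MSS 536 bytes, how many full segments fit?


Given: RWND = 16384 bytes, MSS = 536 bytes
Full segments = floor(RWND / MSS)
Full segments = floor(16384 / 536)
Full segments = floor(30.5672) = 30

30


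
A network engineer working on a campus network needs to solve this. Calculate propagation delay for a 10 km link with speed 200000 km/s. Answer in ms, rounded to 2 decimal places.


Given: distance = 10 km, speed = 200000 km/s
Delay = distance / speed = 10 / 200000 seconds
Delay in ms = 10 * 1000 / 200000
Delay = 0.0500 ms
Rounded to 2 dp = 0.05 ms

0.05


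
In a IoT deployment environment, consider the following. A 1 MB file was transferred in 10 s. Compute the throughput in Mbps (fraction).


Given: file = 1 MB, time = 10 s
File in Mb = 1 * 8 = 8 Mb
Throughput = 8 / 10 Mbps
Throughput = 4/5 Mbps

4/5


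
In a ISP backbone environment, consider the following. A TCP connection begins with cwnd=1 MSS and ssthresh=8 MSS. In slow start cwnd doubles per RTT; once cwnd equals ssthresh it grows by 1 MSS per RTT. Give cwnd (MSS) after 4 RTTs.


RTT 0: cwnd = 1 MSS (initial)
RTT 1: cwnd = 2 MSS (slow start, doubled)
RTT 2: cwnd = 4 MSS (slow start, doubled)
RTT 3: cwnd = 8 MSS (slow start, doubled)
RTT 4: cwnd = 9 MSS (congestion avoidance, +1)

9


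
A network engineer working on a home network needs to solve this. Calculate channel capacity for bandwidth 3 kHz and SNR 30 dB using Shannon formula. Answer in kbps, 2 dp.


Given: B = 3 kHz, SNR = 30 dB
SNR linear = 10^(30/10) = 1000
1 + SNR = 1001
log2(1001) = 9.9672262588
C = 3 * 1000 * 9.9672262588 = 29901.6788 bps
C = 29.901679 kbps -> 29.90 kbps (2 dp)

29.90


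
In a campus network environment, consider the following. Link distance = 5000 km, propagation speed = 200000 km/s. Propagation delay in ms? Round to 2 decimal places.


Given: distance = 5000 km, speed = 200000 km/s
Delay = distance / speed = 5000 / 200000 seconds
Delay in ms = 5000 * 1000 / 200000
Delay = 25.0000 ms
Rounded to 2 dp = 25.00 ms

25.00


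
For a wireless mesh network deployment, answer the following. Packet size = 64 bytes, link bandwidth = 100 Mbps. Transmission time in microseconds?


Given: packet = 64 bytes, bandwidth = 100 Mbps
Packet in bits = 64 * 8 = 512 bits
Bandwidth = 100 * 10^6 = 100000000 bps
Time = 512 / 100000000 seconds
Time in us = 512 * 10^6 / 100000000 = 5.12

5.12


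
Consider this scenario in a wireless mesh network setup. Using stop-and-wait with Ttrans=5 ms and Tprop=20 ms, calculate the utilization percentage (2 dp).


Given: Ttrans = 5 ms, Tprop = 20 ms
RTT = 2 * Tprop = 2 * 20 = 40 ms
U = Ttrans / (Ttrans + RTT)
U = 5 / (5 + 40)
U = 5 / 45 = 0.111111
U% = 11.11%

11.11


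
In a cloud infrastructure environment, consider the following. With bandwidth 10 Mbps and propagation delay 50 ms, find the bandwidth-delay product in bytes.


Given: bandwidth = 10 Mbps, delay = 50 ms
BDP in bits = 10 * 10^6 * 50 / 1000
BDP in bits = 500000
BDP in bytes = 500000 / 8 = 62500

62500


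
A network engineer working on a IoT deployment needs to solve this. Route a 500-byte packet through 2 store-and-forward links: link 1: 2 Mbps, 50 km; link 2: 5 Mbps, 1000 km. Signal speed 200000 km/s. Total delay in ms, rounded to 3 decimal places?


Packet = 500 bytes = 4000 bits. Store-and-forward: sum (t_trans + t_prop) per link.
Link 1: t_trans = 4000/(2*10^6) s = 2.0000 ms; t_prop = 50/200000 s = 0.2500 ms; subtotal = 2.2500 ms
Link 2: t_trans = 4000/(5*10^6) s = 0.8000 ms; t_prop = 1000/200000 s = 5.0000 ms; subtotal = 5.8000 ms
End-to-end = 2.2500 + 5.8000 = 8.0500 ms -> 8.050 ms (3 dp)

8.050


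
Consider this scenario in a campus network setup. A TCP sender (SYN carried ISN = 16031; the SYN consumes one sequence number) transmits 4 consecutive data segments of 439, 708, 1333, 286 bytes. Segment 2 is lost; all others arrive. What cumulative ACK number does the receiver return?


SYN uses sequence number 16031; first data byte = ISN + 1 = 16032.
Segment 1: SEQ = 16032, len = 439 B, covers [16032, 16470]
Segment 2: SEQ = 16471, len = 708 B, covers [16471, 17178] [LOST]
Segment 3: SEQ = 17179, len = 1333 B, covers [17179, 18511]
Segment 4: SEQ = 18512, len = 286 B, covers [18512, 18797]
In-order data received: bytes [16032, 16470] (segments 1..1).
Segment 2 missing -> gap begins at byte 16471; later segments buffered out of order.
Cumulative ACK = next expected in-order byte = 16032 + 439 = 16471

16471


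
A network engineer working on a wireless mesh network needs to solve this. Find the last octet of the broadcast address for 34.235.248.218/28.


Given: IP = 34.235.248.218, prefix = /28
Host bits = 32 - 28 = 4
Network last octet = 218 AND mask = 208
Host part size = 2^4 - 1 = 15
Broadcast last octet = 208 OR 15 = 223

223


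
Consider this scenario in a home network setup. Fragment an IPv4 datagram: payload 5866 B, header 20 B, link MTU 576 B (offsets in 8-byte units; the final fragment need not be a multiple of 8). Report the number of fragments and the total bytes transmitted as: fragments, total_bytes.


Max data per non-final fragment = floor((MTU - header)/8)*8 = floor((576 - 20)/8)*8 = floor(556/8)*8 = 552 B
Final fragment needs no 8-byte alignment: it can carry up to MTU - header = 556 B
Non-final fragments needed = ceil((payload - 556) / 552) = ceil(5310/552) = ceil(9.6196) = 10
Number of fragments = 10 + 1 = 11
Fragment sizes (data): 10 * 552 B + 346 B (last, 346 <= 556 OK)
Total bytes sent = payload + n_frags * header = 5866 + 11*20 = 5866 + 220 = 6086 B

11, 6086


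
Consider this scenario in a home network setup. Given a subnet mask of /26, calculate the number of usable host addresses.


Given: subnet mask /26
Host bits = 32 - 26 = 6
Total addresses = 2^6 = 64
Usable hosts = 64 - 2 (network + broadcast) = 62

62


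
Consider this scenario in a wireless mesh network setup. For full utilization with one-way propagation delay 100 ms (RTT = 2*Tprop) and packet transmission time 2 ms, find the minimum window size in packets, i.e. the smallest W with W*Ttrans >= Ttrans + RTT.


Given: Ttrans = 2 ms, RTT = 200 ms (= 2 * Tprop, Tprop = 100 ms)
Time until first ACK returns = Ttrans + RTT = 2 + 200 = 202 ms
Need W * Ttrans >= Ttrans + RTT  ->  W >= (Ttrans + RTT) / Ttrans
(Ttrans + RTT) / Ttrans = 202 / 2 = 101
W_min = ceil(101) = 101

101


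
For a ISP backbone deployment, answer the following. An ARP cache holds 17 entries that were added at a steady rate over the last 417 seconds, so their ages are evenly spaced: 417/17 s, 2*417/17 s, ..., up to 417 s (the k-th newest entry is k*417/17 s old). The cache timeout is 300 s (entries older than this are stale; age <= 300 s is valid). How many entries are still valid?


Ages are k * 417/17 s for k = 1..17 (spacing = 24.5294 s).
Entry k is valid iff k * 417/17 <= 300 iff k <= 17 * 300 / 417 = 12.2302
n_valid = floor(12.2302) = 12
(n_stale = 17 - 12 = 5)

12


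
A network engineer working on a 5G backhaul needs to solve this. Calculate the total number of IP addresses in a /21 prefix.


Given: CIDR prefix /21
Host bits = 32 - 21 = 11
Total addresses = 2^11 = 2048

2048


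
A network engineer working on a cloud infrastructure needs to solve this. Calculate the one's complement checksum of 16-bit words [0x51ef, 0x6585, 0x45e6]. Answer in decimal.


Given words: [0x51ef, 0x6585, 0x45e6]
Step 1: Sum all words
Raw sum = 20975 + 25989 + 17894 = 64858
One's complement = ~64858 & 0xFFFF = 677

677


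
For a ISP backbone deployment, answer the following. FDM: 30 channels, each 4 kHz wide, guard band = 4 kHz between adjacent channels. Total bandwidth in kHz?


Given: 30 channels, 4 kHz each, guard = 4 kHz
Channel bandwidth = 30 * 4 = 120 kHz
Guard bands = 29 gaps * 4 kHz = 116 kHz
Total = 120 + 116 = 236 kHz

236


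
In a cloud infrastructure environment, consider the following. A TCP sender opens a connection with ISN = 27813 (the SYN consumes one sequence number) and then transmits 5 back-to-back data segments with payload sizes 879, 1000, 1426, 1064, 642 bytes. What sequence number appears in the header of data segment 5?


The SYN occupies sequence number ISN = 27813, so the first data byte is ISN + 1 = 27814.
SEQ of data segment i = (ISN + 1) + sum of payload sizes of segments 1..i-1.
Segment 1: SEQ = 27814, payload = 879 bytes
Segment 2: SEQ = 28693, payload = 1000 bytes
Segment 3: SEQ = 29693, payload = 1426 bytes
Segment 4: SEQ = 31119, payload = 1064 bytes
Segment 5: SEQ = 32183, payload = 642 bytes
SEQ of segment 5 = 27814 + 879 + 1000 + 1426 + 1064 = 32183

32183


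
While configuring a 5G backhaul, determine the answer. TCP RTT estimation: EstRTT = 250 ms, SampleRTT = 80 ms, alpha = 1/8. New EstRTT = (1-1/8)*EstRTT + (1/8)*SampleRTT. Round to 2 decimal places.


Given: EstRTT = 250 ms, SampleRTT = 80 ms, alpha = 1/8
New EstRTT = (1 - alpha) * EstRTT + alpha * SampleRTT
(7/8) * 250 = 218.75
(1/8) * 80 = 10
New EstRTT = 218.75 + 10 = 228.75 ms -> 228.75 ms (2 dp)

228.75


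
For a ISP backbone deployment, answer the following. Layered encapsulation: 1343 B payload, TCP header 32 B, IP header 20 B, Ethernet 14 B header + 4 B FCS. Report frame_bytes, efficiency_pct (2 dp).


TCP segment = 1343 + 32 = 1375 B
IP packet = 1375 + 20 = 1395 B
Ethernet frame = 1395 + 14 + 4 = 1413 B
Efficiency = app / frame = 1343 / 1413 = 0.950460 = 95.0460% -> 95.05% (2 dp)

1413, 95.05


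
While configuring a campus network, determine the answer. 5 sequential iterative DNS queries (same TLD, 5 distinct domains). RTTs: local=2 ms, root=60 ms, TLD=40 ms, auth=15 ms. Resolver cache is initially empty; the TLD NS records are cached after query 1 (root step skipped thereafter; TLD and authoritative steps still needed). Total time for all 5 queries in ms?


Lookup 1 (cold cache): local + root + TLD + auth = 2 + 60 + 40 + 15 = 117 ms
Lookups 2..5 (TLD NS cached -> skip root; new domain -> still ask TLD and auth): local + TLD + auth = 2 + 40 + 15 = 57 ms each
Remaining 4 lookups: 4 * 57 = 228 ms
Total = 117 + 228 = 345 ms

345
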